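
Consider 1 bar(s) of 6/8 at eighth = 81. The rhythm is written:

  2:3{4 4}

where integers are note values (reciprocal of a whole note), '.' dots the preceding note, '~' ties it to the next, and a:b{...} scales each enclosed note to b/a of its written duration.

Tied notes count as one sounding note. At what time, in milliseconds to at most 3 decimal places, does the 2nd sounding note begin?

1. 0.0ms @ 0 + 2222.222ms (3)
2. 2222.222ms @ 3 + 2222.222ms (3)

note 2 onset = 3b = 2222.222ms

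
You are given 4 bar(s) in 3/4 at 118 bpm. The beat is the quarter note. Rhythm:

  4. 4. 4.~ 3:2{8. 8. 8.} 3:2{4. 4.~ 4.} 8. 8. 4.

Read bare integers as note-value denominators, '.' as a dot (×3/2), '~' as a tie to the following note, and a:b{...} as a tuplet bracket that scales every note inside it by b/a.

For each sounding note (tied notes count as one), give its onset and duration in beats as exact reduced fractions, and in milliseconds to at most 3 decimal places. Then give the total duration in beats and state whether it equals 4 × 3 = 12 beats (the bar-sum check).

1) 0.0ms=0b +762.712ms=3/2b
2) 762.712ms=3/2b +762.712ms=3/2b
3) 1525.424ms=3b +1016.949ms=2b
4) 2542.373ms=5b +254.237ms=1/2b
5) 2796.61ms=11/2b +254.237ms=1/2b
6) 3050.847ms=6b +508.475ms=1b
7) 3559.322ms=7b +1016.949ms=2b
8) 4576.271ms=9b +381.356ms=3/4b
9) 4957.627ms=39/4b +381.356ms=3/4b
10) 5338.983ms=21/2b +762.712ms=3/2b
Σ=12b of 12 (118bpm 3/4) — PASS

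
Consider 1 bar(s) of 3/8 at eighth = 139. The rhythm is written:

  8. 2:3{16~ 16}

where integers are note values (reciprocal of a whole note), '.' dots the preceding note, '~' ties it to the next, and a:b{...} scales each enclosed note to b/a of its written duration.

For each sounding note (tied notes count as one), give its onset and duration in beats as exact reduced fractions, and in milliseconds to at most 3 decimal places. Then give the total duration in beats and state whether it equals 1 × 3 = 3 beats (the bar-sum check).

1) 0.0ms=0b +647.482ms=3/2b
2) 647.482ms=3/2b +647.482ms=3/2b
Σ=3b of 3 (139bpm 3/8) — PASS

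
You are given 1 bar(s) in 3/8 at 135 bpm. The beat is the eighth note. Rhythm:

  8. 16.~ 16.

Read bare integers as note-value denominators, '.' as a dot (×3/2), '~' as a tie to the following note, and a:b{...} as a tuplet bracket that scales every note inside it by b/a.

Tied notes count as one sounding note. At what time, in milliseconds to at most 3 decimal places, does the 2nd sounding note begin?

1. 0.0ms @ 0 + 666.667ms (3/2)
2. 666.667ms @ 3/2 + 666.667ms (3/2)

note 2 onset = 3/2b = 666.667ms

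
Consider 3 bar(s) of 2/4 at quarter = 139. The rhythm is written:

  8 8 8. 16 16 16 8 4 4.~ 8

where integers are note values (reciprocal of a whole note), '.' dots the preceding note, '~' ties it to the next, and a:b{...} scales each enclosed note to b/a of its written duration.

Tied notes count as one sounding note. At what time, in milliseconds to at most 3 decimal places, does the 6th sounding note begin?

note 6 onset = 9/4b = 971.223ms

1. 0.0ms @ 0 + 215.827ms (1/2)
2. 215.827ms @ 1/2 + 215.827ms (1/2)
3. 431.655ms @ 1 + 323.741ms (3/4)
4. 755.396ms @ 7/4 + 107.914ms (1/4)
5. 863.309ms @ 2 + 107.914ms (1/4)
6. 971.223ms @ 9/4 + 107.914ms (1/4)
7. 1079.137ms @ 5/2 + 215.827ms (1/2)
8. 1294.964ms @ 3 + 431.655ms (1)
9. 1726.619ms @ 4 + 863.309ms (2)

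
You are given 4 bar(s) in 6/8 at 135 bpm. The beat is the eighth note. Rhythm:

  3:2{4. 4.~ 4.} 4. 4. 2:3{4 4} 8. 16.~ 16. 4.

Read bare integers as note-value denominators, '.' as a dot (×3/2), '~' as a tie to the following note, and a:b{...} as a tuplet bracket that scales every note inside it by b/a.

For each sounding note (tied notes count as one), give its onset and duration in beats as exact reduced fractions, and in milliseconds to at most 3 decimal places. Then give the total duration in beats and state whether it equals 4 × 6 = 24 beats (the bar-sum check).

1) 0.0ms=0b +888.889ms=2b
2) 888.889ms=2b +1777.778ms=4b
3) 2666.667ms=6b +1333.333ms=3b
4) 4000.0ms=9b +1333.333ms=3b
5) 5333.333ms=12b +1333.333ms=3b
6) 6666.667ms=15b +1333.333ms=3b
7) 8000.0ms=18b +666.667ms=3/2b
8) 8666.667ms=39/2b +666.667ms=3/2b
9) 9333.333ms=21b +1333.333ms=3b
Σ=24b of 24 (135bpm 6/8) — PASS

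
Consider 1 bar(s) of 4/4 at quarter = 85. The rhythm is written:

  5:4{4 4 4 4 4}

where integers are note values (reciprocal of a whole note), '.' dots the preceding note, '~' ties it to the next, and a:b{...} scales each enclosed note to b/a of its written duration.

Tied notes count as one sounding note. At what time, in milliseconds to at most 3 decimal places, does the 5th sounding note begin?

1. 0.0ms @ 0 + 564.706ms (4/5)
2. 564.706ms @ 4/5 + 564.706ms (4/5)
3. 1129.412ms @ 8/5 + 564.706ms (4/5)
4. 1694.118ms @ 12/5 + 564.706ms (4/5)
5. 2258.824ms @ 16/5 + 564.706ms (4/5)

note 5 onset = 16/5b = 2258.824ms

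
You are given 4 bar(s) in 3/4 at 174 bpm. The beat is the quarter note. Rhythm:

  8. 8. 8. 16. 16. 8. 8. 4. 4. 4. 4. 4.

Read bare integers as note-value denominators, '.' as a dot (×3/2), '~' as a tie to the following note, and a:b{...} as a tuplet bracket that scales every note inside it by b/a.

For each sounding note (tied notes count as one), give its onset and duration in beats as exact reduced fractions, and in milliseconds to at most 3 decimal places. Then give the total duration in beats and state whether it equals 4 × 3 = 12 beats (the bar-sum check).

1) 0.0ms=0b +258.621ms=3/4b
2) 258.621ms=3/4b +258.621ms=3/4b
3) 517.241ms=3/2b +258.621ms=3/4b
4) 775.862ms=9/4b +129.31ms=3/8b
5) 905.172ms=21/8b +129.31ms=3/8b
6) 1034.483ms=3b +258.621ms=3/4b
7) 1293.103ms=15/4b +258.621ms=3/4b
8) 1551.724ms=9/2b +517.241ms=3/2b
9) 2068.966ms=6b +517.241ms=3/2b
10) 2586.207ms=15/2b +517.241ms=3/2b
11) 3103.448ms=9b +517.241ms=3/2b
12) 3620.69ms=21/2b +517.241ms=3/2b
Σ=12b of 12 (174bpm 3/4) — PASS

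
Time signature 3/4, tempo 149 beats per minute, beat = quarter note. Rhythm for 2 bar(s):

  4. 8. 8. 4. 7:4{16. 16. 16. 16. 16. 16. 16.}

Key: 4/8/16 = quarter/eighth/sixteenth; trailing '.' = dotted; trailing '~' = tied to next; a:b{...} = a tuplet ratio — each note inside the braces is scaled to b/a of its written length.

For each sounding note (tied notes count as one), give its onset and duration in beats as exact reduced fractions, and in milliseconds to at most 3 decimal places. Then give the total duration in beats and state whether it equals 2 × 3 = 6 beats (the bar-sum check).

1) 0.0ms=0b +604.027ms=3/2b
2) 604.027ms=3/2b +302.013ms=3/4b
3) 906.04ms=9/4b +302.013ms=3/4b
4) 1208.054ms=3b +604.027ms=3/2b
5) 1812.081ms=9/2b +86.29ms=3/14b
6) 1898.37ms=33/7b +86.29ms=3/14b
7) 1984.66ms=69/14b +86.29ms=3/14b
8) 2070.949ms=36/7b +86.29ms=3/14b
9) 2157.239ms=75/14b +86.29ms=3/14b
10) 2243.528ms=39/7b +86.29ms=3/14b
11) 2329.818ms=81/14b +86.29ms=3/14b
Σ=6b of 6 (149bpm 3/4) — PASS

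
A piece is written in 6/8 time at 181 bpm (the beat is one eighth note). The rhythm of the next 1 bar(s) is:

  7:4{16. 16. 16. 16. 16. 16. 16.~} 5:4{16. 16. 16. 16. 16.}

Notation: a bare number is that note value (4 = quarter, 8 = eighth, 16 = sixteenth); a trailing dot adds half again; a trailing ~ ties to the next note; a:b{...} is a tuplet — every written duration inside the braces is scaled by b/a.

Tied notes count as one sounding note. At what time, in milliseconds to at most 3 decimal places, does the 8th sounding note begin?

note 8 onset = 18/5b = 1193.37ms

1. 0.0ms @ 0 + 142.068ms (3/7)
2. 142.068ms @ 3/7 + 142.068ms (3/7)
3. 284.136ms @ 6/7 + 142.068ms (3/7)
4. 426.204ms @ 9/7 + 142.068ms (3/7)
5. 568.272ms @ 12/7 + 142.068ms (3/7)
6. 710.339ms @ 15/7 + 142.068ms (3/7)
7. 852.407ms @ 18/7 + 340.963ms (36/35)
8. 1193.37ms @ 18/5 + 198.895ms (3/5)
9. 1392.265ms @ 21/5 + 198.895ms (3/5)
10. 1591.16ms @ 24/5 + 198.895ms (3/5)
11. 1790.055ms @ 27/5 + 198.895ms (3/5)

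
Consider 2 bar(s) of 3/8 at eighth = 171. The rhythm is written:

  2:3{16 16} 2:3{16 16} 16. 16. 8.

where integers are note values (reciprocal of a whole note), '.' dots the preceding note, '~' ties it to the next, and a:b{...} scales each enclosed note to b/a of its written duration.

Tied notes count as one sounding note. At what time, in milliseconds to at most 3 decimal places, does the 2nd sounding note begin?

note 2 onset = 3/4b = 263.158ms

1. 0.0ms @ 0 + 263.158ms (3/4)
2. 263.158ms @ 3/4 + 263.158ms (3/4)
3. 526.316ms @ 3/2 + 263.158ms (3/4)
4. 789.474ms @ 9/4 + 263.158ms (3/4)
5. 1052.632ms @ 3 + 263.158ms (3/4)
6. 1315.789ms @ 15/4 + 263.158ms (3/4)
7. 1578.947ms @ 9/2 + 526.316ms (3/2)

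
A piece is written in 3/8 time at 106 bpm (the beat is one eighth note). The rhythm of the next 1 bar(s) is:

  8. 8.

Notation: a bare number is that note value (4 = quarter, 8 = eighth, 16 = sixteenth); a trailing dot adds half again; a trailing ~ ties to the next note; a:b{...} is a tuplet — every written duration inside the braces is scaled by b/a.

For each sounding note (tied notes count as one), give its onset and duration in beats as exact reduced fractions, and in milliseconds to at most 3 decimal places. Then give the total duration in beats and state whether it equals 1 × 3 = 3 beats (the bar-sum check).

1) 0.0ms=0b +849.057ms=3/2b
2) 849.057ms=3/2b +849.057ms=3/2b
Σ=3b of 3 (106bpm 3/8) — PASS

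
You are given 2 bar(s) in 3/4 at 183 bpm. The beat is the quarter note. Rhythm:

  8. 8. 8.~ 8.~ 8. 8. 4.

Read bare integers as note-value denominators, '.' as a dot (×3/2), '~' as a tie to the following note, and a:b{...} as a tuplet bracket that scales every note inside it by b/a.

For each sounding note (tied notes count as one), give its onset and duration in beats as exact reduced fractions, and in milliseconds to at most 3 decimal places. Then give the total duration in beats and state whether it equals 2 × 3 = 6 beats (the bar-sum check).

1) 0.0ms=0b +245.902ms=3/4b
2) 245.902ms=3/4b +245.902ms=3/4b
3) 491.803ms=3/2b +737.705ms=9/4b
4) 1229.508ms=15/4b +245.902ms=3/4b
5) 1475.41ms=9/2b +491.803ms=3/2b
Σ=6b of 6 (183bpm 3/4) — PASS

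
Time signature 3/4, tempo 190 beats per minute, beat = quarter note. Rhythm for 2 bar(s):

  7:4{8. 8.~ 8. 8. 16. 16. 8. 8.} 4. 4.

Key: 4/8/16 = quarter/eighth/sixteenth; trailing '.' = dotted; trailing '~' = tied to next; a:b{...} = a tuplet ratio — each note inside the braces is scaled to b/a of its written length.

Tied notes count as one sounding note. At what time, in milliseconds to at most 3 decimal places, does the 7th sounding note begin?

note 7 onset = 18/7b = 812.03ms

1. 0.0ms @ 0 + 135.338ms (3/7)
2. 135.338ms @ 3/7 + 270.677ms (6/7)
3. 406.015ms @ 9/7 + 135.338ms (3/7)
4. 541.353ms @ 12/7 + 67.669ms (3/14)
5. 609.023ms @ 27/14 + 67.669ms (3/14)
6. 676.692ms @ 15/7 + 135.338ms (3/7)
7. 812.03ms @ 18/7 + 135.338ms (3/7)
8. 947.368ms @ 3 + 473.684ms (3/2)
9. 1421.053ms @ 9/2 + 473.684ms (3/2)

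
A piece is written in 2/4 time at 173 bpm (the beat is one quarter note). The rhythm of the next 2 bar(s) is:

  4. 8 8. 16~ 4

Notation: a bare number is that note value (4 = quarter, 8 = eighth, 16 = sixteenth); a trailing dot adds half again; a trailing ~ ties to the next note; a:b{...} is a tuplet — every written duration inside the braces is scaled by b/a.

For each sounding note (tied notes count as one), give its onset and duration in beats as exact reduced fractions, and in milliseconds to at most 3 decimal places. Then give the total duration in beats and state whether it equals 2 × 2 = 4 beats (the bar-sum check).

1) 0.0ms=0b +520.231ms=3/2b
2) 520.231ms=3/2b +173.41ms=1/2b
3) 693.642ms=2b +260.116ms=3/4b
4) 953.757ms=11/4b +433.526ms=5/4b
Σ=4b of 4 (173bpm 2/4) — PASS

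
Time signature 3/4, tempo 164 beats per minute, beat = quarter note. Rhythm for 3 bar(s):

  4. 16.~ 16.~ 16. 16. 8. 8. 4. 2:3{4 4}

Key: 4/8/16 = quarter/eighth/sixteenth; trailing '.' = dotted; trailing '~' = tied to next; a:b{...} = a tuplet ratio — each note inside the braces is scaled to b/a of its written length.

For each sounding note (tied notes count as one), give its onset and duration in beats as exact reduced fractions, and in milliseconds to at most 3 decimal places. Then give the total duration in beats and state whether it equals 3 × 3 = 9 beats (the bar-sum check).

1) 0.0ms=0b +548.78ms=3/2b
2) 548.78ms=3/2b +411.585ms=9/8b
3) 960.366ms=21/8b +137.195ms=3/8b
4) 1097.561ms=3b +274.39ms=3/4b
5) 1371.951ms=15/4b +274.39ms=3/4b
6) 1646.341ms=9/2b +548.78ms=3/2b
7) 2195.122ms=6b +548.78ms=3/2b
8) 2743.902ms=15/2b +548.78ms=3/2b
Σ=9b of 9 (164bpm 3/4) — PASS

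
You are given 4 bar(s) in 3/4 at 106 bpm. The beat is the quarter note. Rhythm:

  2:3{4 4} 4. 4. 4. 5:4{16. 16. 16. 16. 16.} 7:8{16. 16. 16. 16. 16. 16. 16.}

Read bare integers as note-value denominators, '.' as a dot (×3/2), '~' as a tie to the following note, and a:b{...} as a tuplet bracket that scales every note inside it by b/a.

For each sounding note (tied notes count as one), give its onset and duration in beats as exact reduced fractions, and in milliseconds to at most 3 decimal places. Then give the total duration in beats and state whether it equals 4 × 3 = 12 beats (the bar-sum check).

1) 0.0ms=0b +849.057ms=3/2b
2) 849.057ms=3/2b +849.057ms=3/2b
3) 1698.113ms=3b +849.057ms=3/2b
4) 2547.17ms=9/2b +849.057ms=3/2b
5) 3396.226ms=6b +849.057ms=3/2b
6) 4245.283ms=15/2b +169.811ms=3/10b
7) 4415.094ms=39/5b +169.811ms=3/10b
8) 4584.906ms=81/10b +169.811ms=3/10b
9) 4754.717ms=42/5b +169.811ms=3/10b
10) 4924.528ms=87/10b +169.811ms=3/10b
11) 5094.34ms=9b +242.588ms=3/7b
12) 5336.927ms=66/7b +242.588ms=3/7b
13) 5579.515ms=69/7b +242.588ms=3/7b
14) 5822.102ms=72/7b +242.588ms=3/7b
15) 6064.69ms=75/7b +242.588ms=3/7b
16) 6307.278ms=78/7b +242.588ms=3/7b
17) 6549.865ms=81/7b +242.588ms=3/7b
Σ=12b of 12 (106bpm 3/4) — PASS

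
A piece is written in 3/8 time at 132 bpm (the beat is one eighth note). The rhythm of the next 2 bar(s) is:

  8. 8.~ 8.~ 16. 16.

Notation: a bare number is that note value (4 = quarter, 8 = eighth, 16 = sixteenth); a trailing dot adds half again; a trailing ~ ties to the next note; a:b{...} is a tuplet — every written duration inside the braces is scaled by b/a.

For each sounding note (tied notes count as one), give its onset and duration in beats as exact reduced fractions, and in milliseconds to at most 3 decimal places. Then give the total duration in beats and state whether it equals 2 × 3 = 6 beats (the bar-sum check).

1) 0.0ms=0b +681.818ms=3/2b
2) 681.818ms=3/2b +1704.545ms=15/4b
3) 2386.364ms=21/4b +340.909ms=3/4b
Σ=6b of 6 (132bpm 3/8) — PASS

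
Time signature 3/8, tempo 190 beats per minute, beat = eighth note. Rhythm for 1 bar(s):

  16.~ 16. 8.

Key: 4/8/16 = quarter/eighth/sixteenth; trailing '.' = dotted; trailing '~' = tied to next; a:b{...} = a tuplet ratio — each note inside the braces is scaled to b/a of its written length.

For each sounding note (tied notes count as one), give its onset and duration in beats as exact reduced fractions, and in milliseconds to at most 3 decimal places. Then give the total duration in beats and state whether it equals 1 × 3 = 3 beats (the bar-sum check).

1) 0.0ms=0b +473.684ms=3/2b
2) 473.684ms=3/2b +473.684ms=3/2b
Σ=3b of 3 (190bpm 3/8) — PASS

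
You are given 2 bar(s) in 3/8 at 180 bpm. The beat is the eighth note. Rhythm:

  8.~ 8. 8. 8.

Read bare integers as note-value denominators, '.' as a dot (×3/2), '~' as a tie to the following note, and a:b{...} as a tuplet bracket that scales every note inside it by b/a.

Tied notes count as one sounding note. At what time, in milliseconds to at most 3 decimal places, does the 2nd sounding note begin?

note 2 onset = 3b = 1000.0ms

1. 0.0ms @ 0 + 1000.0ms (3)
2. 1000.0ms @ 3 + 500.0ms (3/2)
3. 1500.0ms @ 9/2 + 500.0ms (3/2)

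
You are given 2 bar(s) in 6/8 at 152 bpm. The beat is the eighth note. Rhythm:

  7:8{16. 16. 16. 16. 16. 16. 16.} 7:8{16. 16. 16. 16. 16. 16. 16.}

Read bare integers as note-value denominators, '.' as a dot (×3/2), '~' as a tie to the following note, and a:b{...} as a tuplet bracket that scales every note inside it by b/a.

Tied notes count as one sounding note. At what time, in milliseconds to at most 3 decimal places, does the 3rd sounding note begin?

note 3 onset = 12/7b = 676.692ms

1. 0.0ms @ 0 + 338.346ms (6/7)
2. 338.346ms @ 6/7 + 338.346ms (6/7)
3. 676.692ms @ 12/7 + 338.346ms (6/7)
4. 1015.038ms @ 18/7 + 338.346ms (6/7)
5. 1353.383ms @ 24/7 + 338.346ms (6/7)
6. 1691.729ms @ 30/7 + 338.346ms (6/7)
7. 2030.075ms @ 36/7 + 338.346ms (6/7)
8. 2368.421ms @ 6 + 338.346ms (6/7)
9. 2706.767ms @ 48/7 + 338.346ms (6/7)
10. 3045.113ms @ 54/7 + 338.346ms (6/7)
11. 3383.459ms @ 60/7 + 338.346ms (6/7)
12. 3721.805ms @ 66/7 + 338.346ms (6/7)
13. 4060.15ms @ 72/7 + 338.346ms (6/7)
14. 4398.496ms @ 78/7 + 338.346ms (6/7)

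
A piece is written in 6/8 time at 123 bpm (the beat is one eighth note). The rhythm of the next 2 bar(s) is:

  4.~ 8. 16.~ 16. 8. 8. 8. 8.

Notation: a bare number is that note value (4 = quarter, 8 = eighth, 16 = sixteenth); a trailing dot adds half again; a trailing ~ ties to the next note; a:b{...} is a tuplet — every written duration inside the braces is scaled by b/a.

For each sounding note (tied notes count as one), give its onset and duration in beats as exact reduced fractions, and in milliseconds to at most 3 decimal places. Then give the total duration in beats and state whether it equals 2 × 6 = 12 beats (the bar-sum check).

1) 0.0ms=0b +2195.122ms=9/2b
2) 2195.122ms=9/2b +731.707ms=3/2b
3) 2926.829ms=6b +731.707ms=3/2b
4) 3658.537ms=15/2b +731.707ms=3/2b
5) 4390.244ms=9b +731.707ms=3/2b
6) 5121.951ms=21/2b +731.707ms=3/2b
Σ=12b of 12 (123bpm 6/8) — PASS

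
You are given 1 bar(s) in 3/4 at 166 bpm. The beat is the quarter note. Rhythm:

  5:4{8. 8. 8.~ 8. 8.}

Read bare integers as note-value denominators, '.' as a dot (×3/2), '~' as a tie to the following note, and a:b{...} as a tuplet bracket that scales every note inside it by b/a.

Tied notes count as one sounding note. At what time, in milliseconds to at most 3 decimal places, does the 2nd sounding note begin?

1. 0.0ms @ 0 + 216.867ms (3/5)
2. 216.867ms @ 3/5 + 216.867ms (3/5)
3. 433.735ms @ 6/5 + 433.735ms (6/5)
4. 867.47ms @ 12/5 + 216.867ms (3/5)

note 2 onset = 3/5b = 216.867ms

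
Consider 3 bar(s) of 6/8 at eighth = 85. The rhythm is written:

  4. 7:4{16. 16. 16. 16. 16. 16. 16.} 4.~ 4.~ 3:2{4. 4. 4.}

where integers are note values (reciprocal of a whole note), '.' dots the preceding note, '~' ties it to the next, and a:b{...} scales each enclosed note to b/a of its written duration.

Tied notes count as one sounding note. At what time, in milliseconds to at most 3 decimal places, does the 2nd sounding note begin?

note 2 onset = 3b = 2117.647ms

1. 0.0ms @ 0 + 2117.647ms (3)
2. 2117.647ms @ 3 + 302.521ms (3/7)
3. 2420.168ms @ 24/7 + 302.521ms (3/7)
4. 2722.689ms @ 27/7 + 302.521ms (3/7)
5. 3025.21ms @ 30/7 + 302.521ms (3/7)
6. 3327.731ms @ 33/7 + 302.521ms (3/7)
7. 3630.252ms @ 36/7 + 302.521ms (3/7)
8. 3932.773ms @ 39/7 + 302.521ms (3/7)
9. 4235.294ms @ 6 + 5647.059ms (8)
10. 9882.353ms @ 14 + 1411.765ms (2)
11. 11294.118ms @ 16 + 1411.765ms (2)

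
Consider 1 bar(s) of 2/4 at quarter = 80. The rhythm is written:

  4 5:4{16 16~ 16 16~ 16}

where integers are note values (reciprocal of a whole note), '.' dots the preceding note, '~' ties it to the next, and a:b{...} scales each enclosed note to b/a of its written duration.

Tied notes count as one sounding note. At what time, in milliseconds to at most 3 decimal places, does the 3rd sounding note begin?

1. 0.0ms @ 0 + 750.0ms (1)
2. 750.0ms @ 1 + 150.0ms (1/5)
3. 900.0ms @ 6/5 + 300.0ms (2/5)
4. 1200.0ms @ 8/5 + 300.0ms (2/5)

note 3 onset = 6/5b = 900.0ms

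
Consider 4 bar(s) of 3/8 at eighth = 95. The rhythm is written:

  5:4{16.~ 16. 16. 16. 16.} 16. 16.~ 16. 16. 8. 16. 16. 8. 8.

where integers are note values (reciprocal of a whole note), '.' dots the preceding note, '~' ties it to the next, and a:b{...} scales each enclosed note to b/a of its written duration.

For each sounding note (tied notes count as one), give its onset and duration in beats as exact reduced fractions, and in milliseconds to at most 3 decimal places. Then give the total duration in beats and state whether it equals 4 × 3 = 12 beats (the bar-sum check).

1) 0.0ms=0b +757.895ms=6/5b
2) 757.895ms=6/5b +378.947ms=3/5b
3) 1136.842ms=9/5b +378.947ms=3/5b
4) 1515.789ms=12/5b +378.947ms=3/5b
5) 1894.737ms=3b +473.684ms=3/4b
6) 2368.421ms=15/4b +947.368ms=3/2b
7) 3315.789ms=21/4b +473.684ms=3/4b
8) 3789.474ms=6b +947.368ms=3/2b
9) 4736.842ms=15/2b +473.684ms=3/4b
10) 5210.526ms=33/4b +473.684ms=3/4b
11) 5684.211ms=9b +947.368ms=3/2b
12) 6631.579ms=21/2b +947.368ms=3/2b
Σ=12b of 12 (95bpm 3/8) — PASS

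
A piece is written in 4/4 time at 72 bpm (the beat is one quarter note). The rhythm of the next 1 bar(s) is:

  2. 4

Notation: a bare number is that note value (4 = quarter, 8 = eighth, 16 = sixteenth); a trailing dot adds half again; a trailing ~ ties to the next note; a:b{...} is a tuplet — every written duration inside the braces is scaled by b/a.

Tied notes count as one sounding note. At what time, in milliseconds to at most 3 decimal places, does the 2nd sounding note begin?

note 2 onset = 3b = 2500.0ms

1. 0.0ms @ 0 + 2500.0ms (3)
2. 2500.0ms @ 3 + 833.333ms (1)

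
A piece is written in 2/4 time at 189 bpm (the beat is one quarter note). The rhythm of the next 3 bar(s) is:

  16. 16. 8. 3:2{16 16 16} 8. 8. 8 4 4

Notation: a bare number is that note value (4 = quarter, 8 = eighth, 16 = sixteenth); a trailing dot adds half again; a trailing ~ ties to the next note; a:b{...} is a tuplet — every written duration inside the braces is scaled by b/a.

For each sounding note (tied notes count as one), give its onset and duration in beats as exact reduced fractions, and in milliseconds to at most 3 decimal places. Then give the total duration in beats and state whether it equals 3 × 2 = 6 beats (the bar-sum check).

1) 0.0ms=0b +119.048ms=3/8b
2) 119.048ms=3/8b +119.048ms=3/8b
3) 238.095ms=3/4b +238.095ms=3/4b
4) 476.19ms=3/2b +52.91ms=1/6b
5) 529.101ms=5/3b +52.91ms=1/6b
6) 582.011ms=11/6b +52.91ms=1/6b
7) 634.921ms=2b +238.095ms=3/4b
8) 873.016ms=11/4b +238.095ms=3/4b
9) 1111.111ms=7/2b +158.73ms=1/2b
10) 1269.841ms=4b +317.46ms=1b
11) 1587.302ms=5b +317.46ms=1b
Σ=6b of 6 (189bpm 2/4) — PASS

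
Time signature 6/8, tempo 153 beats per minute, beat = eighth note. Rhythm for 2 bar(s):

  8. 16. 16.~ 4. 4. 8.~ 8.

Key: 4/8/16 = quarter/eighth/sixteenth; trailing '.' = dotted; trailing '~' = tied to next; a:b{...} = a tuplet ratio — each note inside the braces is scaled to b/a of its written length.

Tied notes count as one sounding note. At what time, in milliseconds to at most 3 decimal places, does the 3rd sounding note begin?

1. 0.0ms @ 0 + 588.235ms (3/2)
2. 588.235ms @ 3/2 + 294.118ms (3/4)
3. 882.353ms @ 9/4 + 1470.588ms (15/4)
4. 2352.941ms @ 6 + 1176.471ms (3)
5. 3529.412ms @ 9 + 1176.471ms (3)

note 3 onset = 9/4b = 882.353ms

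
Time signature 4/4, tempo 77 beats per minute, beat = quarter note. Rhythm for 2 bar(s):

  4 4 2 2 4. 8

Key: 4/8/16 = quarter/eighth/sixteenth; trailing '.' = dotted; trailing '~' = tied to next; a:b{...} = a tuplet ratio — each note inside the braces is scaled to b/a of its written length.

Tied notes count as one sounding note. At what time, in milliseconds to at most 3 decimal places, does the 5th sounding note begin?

1. 0.0ms @ 0 + 779.221ms (1)
2. 779.221ms @ 1 + 779.221ms (1)
3. 1558.442ms @ 2 + 1558.442ms (2)
4. 3116.883ms @ 4 + 1558.442ms (2)
5. 4675.325ms @ 6 + 1168.831ms (3/2)
6. 5844.156ms @ 15/2 + 389.61ms (1/2)

note 5 onset = 6b = 4675.325ms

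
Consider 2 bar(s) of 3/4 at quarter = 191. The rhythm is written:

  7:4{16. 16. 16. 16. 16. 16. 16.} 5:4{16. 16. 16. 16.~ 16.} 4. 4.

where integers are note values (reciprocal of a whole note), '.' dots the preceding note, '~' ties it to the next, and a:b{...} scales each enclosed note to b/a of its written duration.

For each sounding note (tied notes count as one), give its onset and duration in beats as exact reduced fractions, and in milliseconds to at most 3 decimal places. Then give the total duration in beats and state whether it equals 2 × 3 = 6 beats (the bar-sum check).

1) 0.0ms=0b +67.315ms=3/14b
2) 67.315ms=3/14b +67.315ms=3/14b
3) 134.63ms=3/7b +67.315ms=3/14b
4) 201.945ms=9/14b +67.315ms=3/14b
5) 269.26ms=6/7b +67.315ms=3/14b
6) 336.574ms=15/14b +67.315ms=3/14b
7) 403.889ms=9/7b +67.315ms=3/14b
8) 471.204ms=3/2b +94.241ms=3/10b
9) 565.445ms=9/5b +94.241ms=3/10b
10) 659.686ms=21/10b +94.241ms=3/10b
11) 753.927ms=12/5b +188.482ms=3/5b
12) 942.408ms=3b +471.204ms=3/2b
13) 1413.613ms=9/2b +471.204ms=3/2b
Σ=6b of 6 (191bpm 3/4) — PASS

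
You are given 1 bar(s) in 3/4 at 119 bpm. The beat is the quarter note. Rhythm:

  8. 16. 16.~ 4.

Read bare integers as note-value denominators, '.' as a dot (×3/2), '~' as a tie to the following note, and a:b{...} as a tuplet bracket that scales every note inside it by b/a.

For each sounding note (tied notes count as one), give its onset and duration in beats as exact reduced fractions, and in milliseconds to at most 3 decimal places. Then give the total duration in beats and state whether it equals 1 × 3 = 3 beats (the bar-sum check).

1) 0.0ms=0b +378.151ms=3/4b
2) 378.151ms=3/4b +189.076ms=3/8b
3) 567.227ms=9/8b +945.378ms=15/8b
Σ=3b of 3 (119bpm 3/4) — PASS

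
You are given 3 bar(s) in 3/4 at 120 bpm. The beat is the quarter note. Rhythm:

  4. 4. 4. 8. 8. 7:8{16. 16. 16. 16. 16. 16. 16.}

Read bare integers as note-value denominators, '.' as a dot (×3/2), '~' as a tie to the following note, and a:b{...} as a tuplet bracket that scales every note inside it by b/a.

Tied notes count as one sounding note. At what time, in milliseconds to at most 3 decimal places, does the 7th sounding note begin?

1. 0.0ms @ 0 + 750.0ms (3/2)
2. 750.0ms @ 3/2 + 750.0ms (3/2)
3. 1500.0ms @ 3 + 750.0ms (3/2)
4. 2250.0ms @ 9/2 + 375.0ms (3/4)
5. 2625.0ms @ 21/4 + 375.0ms (3/4)
6. 3000.0ms @ 6 + 214.286ms (3/7)
7. 3214.286ms @ 45/7 + 214.286ms (3/7)
8. 3428.571ms @ 48/7 + 214.286ms (3/7)
9. 3642.857ms @ 51/7 + 214.286ms (3/7)
10. 3857.143ms @ 54/7 + 214.286ms (3/7)
11. 4071.429ms @ 57/7 + 214.286ms (3/7)
12. 4285.714ms @ 60/7 + 214.286ms (3/7)

note 7 onset = 45/7b = 3214.286ms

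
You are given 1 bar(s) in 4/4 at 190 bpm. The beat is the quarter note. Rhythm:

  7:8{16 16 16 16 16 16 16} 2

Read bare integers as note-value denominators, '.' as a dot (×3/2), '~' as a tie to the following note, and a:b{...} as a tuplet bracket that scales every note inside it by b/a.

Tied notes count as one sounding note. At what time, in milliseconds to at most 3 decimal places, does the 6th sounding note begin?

1. 0.0ms @ 0 + 90.226ms (2/7)
2. 90.226ms @ 2/7 + 90.226ms (2/7)
3. 180.451ms @ 4/7 + 90.226ms (2/7)
4. 270.677ms @ 6/7 + 90.226ms (2/7)
5. 360.902ms @ 8/7 + 90.226ms (2/7)
6. 451.128ms @ 10/7 + 90.226ms (2/7)
7. 541.353ms @ 12/7 + 90.226ms (2/7)
8. 631.579ms @ 2 + 631.579ms (2)

note 6 onset = 10/7b = 451.128ms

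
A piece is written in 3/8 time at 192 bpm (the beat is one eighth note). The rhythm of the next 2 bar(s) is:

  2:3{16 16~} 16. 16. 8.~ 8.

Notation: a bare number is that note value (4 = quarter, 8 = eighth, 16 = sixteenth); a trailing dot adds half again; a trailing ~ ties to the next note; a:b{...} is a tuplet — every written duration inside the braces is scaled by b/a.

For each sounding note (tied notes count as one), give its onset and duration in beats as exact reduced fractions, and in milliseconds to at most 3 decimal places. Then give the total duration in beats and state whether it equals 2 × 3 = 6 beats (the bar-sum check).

1) 0.0ms=0b +234.375ms=3/4b
2) 234.375ms=3/4b +468.75ms=3/2b
3) 703.125ms=9/4b +234.375ms=3/4b
4) 937.5ms=3b +937.5ms=3b
Σ=6b of 6 (192bpm 3/8) — PASS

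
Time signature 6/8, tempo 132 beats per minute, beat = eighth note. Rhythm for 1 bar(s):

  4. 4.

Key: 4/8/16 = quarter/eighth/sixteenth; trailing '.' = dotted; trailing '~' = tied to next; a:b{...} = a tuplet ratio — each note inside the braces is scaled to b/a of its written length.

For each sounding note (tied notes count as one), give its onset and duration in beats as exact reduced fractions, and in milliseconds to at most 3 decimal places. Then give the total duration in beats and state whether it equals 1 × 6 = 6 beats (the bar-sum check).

1) 0.0ms=0b +1363.636ms=3b
2) 1363.636ms=3b +1363.636ms=3b
Σ=6b of 6 (132bpm 6/8) — PASS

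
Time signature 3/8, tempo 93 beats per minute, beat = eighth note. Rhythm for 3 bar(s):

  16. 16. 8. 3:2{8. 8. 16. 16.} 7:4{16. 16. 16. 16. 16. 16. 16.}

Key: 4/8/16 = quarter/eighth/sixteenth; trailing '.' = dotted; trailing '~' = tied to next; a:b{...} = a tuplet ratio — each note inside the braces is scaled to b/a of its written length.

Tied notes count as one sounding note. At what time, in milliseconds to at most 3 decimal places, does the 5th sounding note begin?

1. 0.0ms @ 0 + 483.871ms (3/4)
2. 483.871ms @ 3/4 + 483.871ms (3/4)
3. 967.742ms @ 3/2 + 967.742ms (3/2)
4. 1935.484ms @ 3 + 645.161ms (1)
5. 2580.645ms @ 4 + 645.161ms (1)
6. 3225.806ms @ 5 + 322.581ms (1/2)
7. 3548.387ms @ 11/2 + 322.581ms (1/2)
8. 3870.968ms @ 6 + 276.498ms (3/7)
9. 4147.465ms @ 45/7 + 276.498ms (3/7)
10. 4423.963ms @ 48/7 + 276.498ms (3/7)
11. 4700.461ms @ 51/7 + 276.498ms (3/7)
12. 4976.959ms @ 54/7 + 276.498ms (3/7)
13. 5253.456ms @ 57/7 + 276.498ms (3/7)
14. 5529.954ms @ 60/7 + 276.498ms (3/7)

note 5 onset = 4b = 2580.645ms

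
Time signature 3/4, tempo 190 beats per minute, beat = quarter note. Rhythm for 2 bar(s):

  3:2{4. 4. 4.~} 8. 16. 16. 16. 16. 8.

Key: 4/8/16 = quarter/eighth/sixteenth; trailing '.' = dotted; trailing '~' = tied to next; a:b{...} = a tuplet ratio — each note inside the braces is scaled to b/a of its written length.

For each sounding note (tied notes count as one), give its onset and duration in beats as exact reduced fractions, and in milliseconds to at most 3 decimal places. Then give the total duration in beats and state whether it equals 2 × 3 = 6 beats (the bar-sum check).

1) 0.0ms=0b +315.789ms=1b
2) 315.789ms=1b +315.789ms=1b
3) 631.579ms=2b +552.632ms=7/4b
4) 1184.211ms=15/4b +118.421ms=3/8b
5) 1302.632ms=33/8b +118.421ms=3/8b
6) 1421.053ms=9/2b +118.421ms=3/8b
7) 1539.474ms=39/8b +118.421ms=3/8b
8) 1657.895ms=21/4b +236.842ms=3/4b
Σ=6b of 6 (190bpm 3/4) — PASS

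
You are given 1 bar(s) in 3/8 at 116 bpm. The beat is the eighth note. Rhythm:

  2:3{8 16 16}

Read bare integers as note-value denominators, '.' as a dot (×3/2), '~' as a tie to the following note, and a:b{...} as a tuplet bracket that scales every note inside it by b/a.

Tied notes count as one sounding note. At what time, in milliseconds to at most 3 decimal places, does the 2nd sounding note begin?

1. 0.0ms @ 0 + 775.862ms (3/2)
2. 775.862ms @ 3/2 + 387.931ms (3/4)
3. 1163.793ms @ 9/4 + 387.931ms (3/4)

note 2 onset = 3/2b = 775.862ms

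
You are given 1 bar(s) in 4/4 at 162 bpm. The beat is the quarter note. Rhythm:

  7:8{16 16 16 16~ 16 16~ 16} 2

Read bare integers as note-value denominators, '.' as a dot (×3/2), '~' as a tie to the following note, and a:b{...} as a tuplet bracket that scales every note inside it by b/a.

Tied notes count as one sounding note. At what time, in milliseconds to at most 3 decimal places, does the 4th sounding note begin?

1. 0.0ms @ 0 + 105.82ms (2/7)
2. 105.82ms @ 2/7 + 105.82ms (2/7)
3. 211.64ms @ 4/7 + 105.82ms (2/7)
4. 317.46ms @ 6/7 + 211.64ms (4/7)
5. 529.101ms @ 10/7 + 211.64ms (4/7)
6. 740.741ms @ 2 + 740.741ms (2)

note 4 onset = 6/7b = 317.46ms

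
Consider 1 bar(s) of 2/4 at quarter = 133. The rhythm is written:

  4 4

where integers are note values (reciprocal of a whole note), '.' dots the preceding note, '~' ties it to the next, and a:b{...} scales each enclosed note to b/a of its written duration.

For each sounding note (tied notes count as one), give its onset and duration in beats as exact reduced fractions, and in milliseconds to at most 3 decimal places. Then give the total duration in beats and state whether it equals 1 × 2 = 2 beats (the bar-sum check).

1) 0.0ms=0b +451.128ms=1b
2) 451.128ms=1b +451.128ms=1b
Σ=2b of 2 (133bpm 2/4) — PASS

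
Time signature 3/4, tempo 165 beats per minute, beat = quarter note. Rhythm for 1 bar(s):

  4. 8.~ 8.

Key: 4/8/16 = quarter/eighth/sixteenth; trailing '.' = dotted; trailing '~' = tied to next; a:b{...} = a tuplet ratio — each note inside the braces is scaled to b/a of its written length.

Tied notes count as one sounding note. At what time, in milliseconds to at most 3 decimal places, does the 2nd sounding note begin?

1. 0.0ms @ 0 + 545.455ms (3/2)
2. 545.455ms @ 3/2 + 545.455ms (3/2)

note 2 onset = 3/2b = 545.455ms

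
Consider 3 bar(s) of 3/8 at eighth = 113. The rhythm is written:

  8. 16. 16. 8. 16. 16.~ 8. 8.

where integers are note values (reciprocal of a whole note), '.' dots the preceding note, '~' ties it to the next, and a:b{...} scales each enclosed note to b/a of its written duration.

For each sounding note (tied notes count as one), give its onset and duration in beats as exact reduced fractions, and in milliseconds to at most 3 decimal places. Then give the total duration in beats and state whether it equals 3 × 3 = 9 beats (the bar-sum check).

1) 0.0ms=0b +796.46ms=3/2b
2) 796.46ms=3/2b +398.23ms=3/4b
3) 1194.69ms=9/4b +398.23ms=3/4b
4) 1592.92ms=3b +796.46ms=3/2b
5) 2389.381ms=9/2b +398.23ms=3/4b
6) 2787.611ms=21/4b +1194.69ms=9/4b
7) 3982.301ms=15/2b +796.46ms=3/2b
Σ=9b of 9 (113bpm 3/8) — PASS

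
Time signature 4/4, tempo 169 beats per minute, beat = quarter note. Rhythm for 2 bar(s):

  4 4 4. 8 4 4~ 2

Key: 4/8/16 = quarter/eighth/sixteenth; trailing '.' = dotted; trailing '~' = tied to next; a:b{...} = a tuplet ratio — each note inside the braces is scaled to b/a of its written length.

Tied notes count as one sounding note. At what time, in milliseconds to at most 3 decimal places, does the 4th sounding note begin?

1. 0.0ms @ 0 + 355.03ms (1)
2. 355.03ms @ 1 + 355.03ms (1)
3. 710.059ms @ 2 + 532.544ms (3/2)
4. 1242.604ms @ 7/2 + 177.515ms (1/2)
5. 1420.118ms @ 4 + 355.03ms (1)
6. 1775.148ms @ 5 + 1065.089ms (3)

note 4 onset = 7/2b = 1242.604ms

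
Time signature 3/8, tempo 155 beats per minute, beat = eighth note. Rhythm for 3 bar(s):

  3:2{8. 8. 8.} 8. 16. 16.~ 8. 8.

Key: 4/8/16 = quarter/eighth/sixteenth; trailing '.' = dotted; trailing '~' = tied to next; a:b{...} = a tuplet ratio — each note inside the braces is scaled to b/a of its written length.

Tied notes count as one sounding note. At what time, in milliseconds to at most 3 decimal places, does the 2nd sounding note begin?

note 2 onset = 1b = 387.097ms

1. 0.0ms @ 0 + 387.097ms (1)
2. 387.097ms @ 1 + 387.097ms (1)
3. 774.194ms @ 2 + 387.097ms (1)
4. 1161.29ms @ 3 + 580.645ms (3/2)
5. 1741.935ms @ 9/2 + 290.323ms (3/4)
6. 2032.258ms @ 21/4 + 870.968ms (9/4)
7. 2903.226ms @ 15/2 + 580.645ms (3/2)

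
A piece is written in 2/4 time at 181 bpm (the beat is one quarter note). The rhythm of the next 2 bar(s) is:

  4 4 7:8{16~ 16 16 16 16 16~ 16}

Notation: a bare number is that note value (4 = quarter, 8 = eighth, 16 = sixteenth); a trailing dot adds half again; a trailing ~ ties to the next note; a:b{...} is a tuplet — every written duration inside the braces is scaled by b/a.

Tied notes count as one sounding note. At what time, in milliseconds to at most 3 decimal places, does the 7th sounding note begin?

note 7 onset = 24/7b = 1136.543ms

1. 0.0ms @ 0 + 331.492ms (1)
2. 331.492ms @ 1 + 331.492ms (1)
3. 662.983ms @ 2 + 189.424ms (4/7)
4. 852.407ms @ 18/7 + 94.712ms (2/7)
5. 947.119ms @ 20/7 + 94.712ms (2/7)
6. 1041.831ms @ 22/7 + 94.712ms (2/7)
7. 1136.543ms @ 24/7 + 189.424ms (4/7)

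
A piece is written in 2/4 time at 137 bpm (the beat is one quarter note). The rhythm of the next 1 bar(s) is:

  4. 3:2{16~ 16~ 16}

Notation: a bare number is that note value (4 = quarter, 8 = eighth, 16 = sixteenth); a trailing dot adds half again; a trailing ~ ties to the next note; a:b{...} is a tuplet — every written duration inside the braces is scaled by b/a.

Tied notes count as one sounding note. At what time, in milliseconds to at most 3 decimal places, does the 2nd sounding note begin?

note 2 onset = 3/2b = 656.934ms

1. 0.0ms @ 0 + 656.934ms (3/2)
2. 656.934ms @ 3/2 + 218.978ms (1/2)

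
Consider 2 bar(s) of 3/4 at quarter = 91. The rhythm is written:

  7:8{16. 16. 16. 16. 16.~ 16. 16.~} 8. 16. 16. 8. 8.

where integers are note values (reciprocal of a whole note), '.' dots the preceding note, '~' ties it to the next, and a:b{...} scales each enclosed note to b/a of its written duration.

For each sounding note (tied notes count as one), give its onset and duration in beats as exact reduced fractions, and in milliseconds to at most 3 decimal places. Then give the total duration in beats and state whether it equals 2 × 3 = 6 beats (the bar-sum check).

1) 0.0ms=0b +282.575ms=3/7b
2) 282.575ms=3/7b +282.575ms=3/7b
3) 565.149ms=6/7b +282.575ms=3/7b
4) 847.724ms=9/7b +282.575ms=3/7b
5) 1130.298ms=12/7b +565.149ms=6/7b
6) 1695.447ms=18/7b +777.08ms=33/28b
7) 2472.527ms=15/4b +247.253ms=3/8b
8) 2719.78ms=33/8b +247.253ms=3/8b
9) 2967.033ms=9/2b +494.505ms=3/4b
10) 3461.538ms=21/4b +494.505ms=3/4b
Σ=6b of 6 (91bpm 3/4) — PASS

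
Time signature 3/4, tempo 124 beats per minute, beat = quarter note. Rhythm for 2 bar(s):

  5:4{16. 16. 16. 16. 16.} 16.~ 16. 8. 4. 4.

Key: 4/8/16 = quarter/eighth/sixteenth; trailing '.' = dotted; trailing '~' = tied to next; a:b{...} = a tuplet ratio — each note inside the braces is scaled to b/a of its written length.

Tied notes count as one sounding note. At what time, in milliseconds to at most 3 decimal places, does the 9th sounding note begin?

1. 0.0ms @ 0 + 145.161ms (3/10)
2. 145.161ms @ 3/10 + 145.161ms (3/10)
3. 290.323ms @ 3/5 + 145.161ms (3/10)
4. 435.484ms @ 9/10 + 145.161ms (3/10)
5. 580.645ms @ 6/5 + 145.161ms (3/10)
6. 725.806ms @ 3/2 + 362.903ms (3/4)
7. 1088.71ms @ 9/4 + 362.903ms (3/4)
8. 1451.613ms @ 3 + 725.806ms (3/2)
9. 2177.419ms @ 9/2 + 725.806ms (3/2)

note 9 onset = 9/2b = 2177.419ms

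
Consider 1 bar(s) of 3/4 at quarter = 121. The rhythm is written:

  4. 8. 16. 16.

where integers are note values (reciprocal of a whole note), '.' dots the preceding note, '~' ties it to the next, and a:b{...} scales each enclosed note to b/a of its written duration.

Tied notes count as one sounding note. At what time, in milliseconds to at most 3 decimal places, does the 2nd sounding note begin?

1. 0.0ms @ 0 + 743.802ms (3/2)
2. 743.802ms @ 3/2 + 371.901ms (3/4)
3. 1115.702ms @ 9/4 + 185.95ms (3/8)
4. 1301.653ms @ 21/8 + 185.95ms (3/8)

note 2 onset = 3/2b = 743.802ms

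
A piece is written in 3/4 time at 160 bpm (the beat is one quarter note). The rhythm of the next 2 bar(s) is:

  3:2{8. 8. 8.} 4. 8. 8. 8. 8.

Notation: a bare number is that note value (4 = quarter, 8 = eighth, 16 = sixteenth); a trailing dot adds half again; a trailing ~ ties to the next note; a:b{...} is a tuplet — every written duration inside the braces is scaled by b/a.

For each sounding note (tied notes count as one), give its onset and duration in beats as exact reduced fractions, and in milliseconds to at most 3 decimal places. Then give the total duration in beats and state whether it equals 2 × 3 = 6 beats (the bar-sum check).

1) 0.0ms=0b +187.5ms=1/2b
2) 187.5ms=1/2b +187.5ms=1/2b
3) 375.0ms=1b +187.5ms=1/2b
4) 562.5ms=3/2b +562.5ms=3/2b
5) 1125.0ms=3b +281.25ms=3/4b
6) 1406.25ms=15/4b +281.25ms=3/4b
7) 1687.5ms=9/2b +281.25ms=3/4b
8) 1968.75ms=21/4b +281.25ms=3/4b
Σ=6b of 6 (160bpm 3/4) — PASS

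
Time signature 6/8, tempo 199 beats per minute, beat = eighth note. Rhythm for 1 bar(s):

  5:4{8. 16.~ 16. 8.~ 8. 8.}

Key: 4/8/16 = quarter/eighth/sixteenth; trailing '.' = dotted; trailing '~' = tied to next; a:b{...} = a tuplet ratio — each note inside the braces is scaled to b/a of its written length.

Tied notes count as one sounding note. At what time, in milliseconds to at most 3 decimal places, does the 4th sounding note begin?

note 4 onset = 24/5b = 1447.236ms

1. 0.0ms @ 0 + 361.809ms (6/5)
2. 361.809ms @ 6/5 + 361.809ms (6/5)
3. 723.618ms @ 12/5 + 723.618ms (12/5)
4. 1447.236ms @ 24/5 + 361.809ms (6/5)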